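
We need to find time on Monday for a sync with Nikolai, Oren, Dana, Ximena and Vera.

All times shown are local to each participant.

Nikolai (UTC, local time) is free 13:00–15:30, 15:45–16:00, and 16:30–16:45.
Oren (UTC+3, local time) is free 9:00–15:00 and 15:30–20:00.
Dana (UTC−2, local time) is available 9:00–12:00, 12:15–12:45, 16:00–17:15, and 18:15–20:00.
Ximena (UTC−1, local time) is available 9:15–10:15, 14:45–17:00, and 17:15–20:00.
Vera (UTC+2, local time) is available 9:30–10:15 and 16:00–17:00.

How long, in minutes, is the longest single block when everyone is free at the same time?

Nikolai → UTC: 13:00–15:30, 15:45–16:00, 16:30–16:45.
Oren → UTC: 06:00–12:00, 12:30–17:00.
Dana → UTC: 11:00–14:00, 14:15–14:45, 18:00–19:15, 20:15–22:00.
Ximena → UTC: 10:15–11:15, 15:45–18:00, 18:15–21:00.
Vera → UTC: 07:30–08:15, 14:00–15:00.
Nikolai ∩ Oren: 13:00–15:30, 15:45–16:00, 16:30–16:45.
Nikolai ∩ Oren ∩ Dana: 13:00–14:00, 14:15–14:45.
Nikolai ∩ Oren ∩ Dana ∩ Ximena: (none).
Nikolai ∩ Oren ∩ Dana ∩ Ximena ∩ Vera: (none).
No common window.

0 minutes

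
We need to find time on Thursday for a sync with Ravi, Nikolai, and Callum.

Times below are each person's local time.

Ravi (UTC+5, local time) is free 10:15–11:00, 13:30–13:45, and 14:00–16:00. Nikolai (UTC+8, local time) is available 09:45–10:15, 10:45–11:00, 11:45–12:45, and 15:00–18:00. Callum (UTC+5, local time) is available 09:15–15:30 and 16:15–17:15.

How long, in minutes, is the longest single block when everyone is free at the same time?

60 minutes

Ravi → UTC: 05:15–06:00, 08:30–08:45, 09:00–11:00.
Nikolai → UTC: 01:45–02:15, 02:45–03:00, 03:45–04:45, 07:00–10:00.
Callum → UTC: 04:15–10:30, 11:15–12:15.
Ravi ∩ Nikolai: 08:30–08:45, 09:00–10:00.
Ravi ∩ Nikolai ∩ Callum: 08:30–08:45, 09:00–10:00.
Common window lengths: 15, 60 min; longest is 60.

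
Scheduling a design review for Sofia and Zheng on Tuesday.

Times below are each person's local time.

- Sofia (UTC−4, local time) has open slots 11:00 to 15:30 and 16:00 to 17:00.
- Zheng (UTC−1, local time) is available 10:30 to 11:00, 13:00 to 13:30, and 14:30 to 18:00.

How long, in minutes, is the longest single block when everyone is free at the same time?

210 minutes

Sofia → UTC: 15:00–19:30, 20:00–21:00.
Zheng → UTC: 11:30–12:00, 14:00–14:30, 15:30–19:00.
Sofia ∩ Zheng: 15:30–19:00.
Single common window of 210 minutes.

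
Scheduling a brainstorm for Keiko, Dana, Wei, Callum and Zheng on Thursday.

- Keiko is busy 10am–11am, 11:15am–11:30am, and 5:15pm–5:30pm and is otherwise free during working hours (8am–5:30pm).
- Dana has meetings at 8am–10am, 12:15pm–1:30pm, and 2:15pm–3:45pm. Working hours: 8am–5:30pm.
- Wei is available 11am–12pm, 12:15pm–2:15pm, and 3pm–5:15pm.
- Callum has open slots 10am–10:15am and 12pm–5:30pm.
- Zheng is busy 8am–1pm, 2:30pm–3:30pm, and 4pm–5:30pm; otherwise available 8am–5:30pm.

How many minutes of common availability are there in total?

Keiko free within 08:00–17:30: 08:00–10:00, 11:00–11:15, 11:30–17:15.
Dana free within 08:00–17:30: 10:00–12:15, 13:30–14:15, 15:45–17:30.
Zheng free within 08:00–17:30: 13:00–14:30, 15:30–16:00.
Keiko ∩ Dana: 11:00–11:15, 11:30–12:15, 13:30–14:15, 15:45–17:15.
Keiko ∩ Dana ∩ Wei: 11:00–11:15, 11:30–12:00, 13:30–14:15, 15:45–17:15.
Keiko ∩ Dana ∩ Wei ∩ Callum: 13:30–14:15, 15:45–17:15.
Keiko ∩ Dana ∩ Wei ∩ Callum ∩ Zheng: 13:30–14:15, 15:45–16:00.
Total common minutes: 45 + 15 = 60.

60 minutes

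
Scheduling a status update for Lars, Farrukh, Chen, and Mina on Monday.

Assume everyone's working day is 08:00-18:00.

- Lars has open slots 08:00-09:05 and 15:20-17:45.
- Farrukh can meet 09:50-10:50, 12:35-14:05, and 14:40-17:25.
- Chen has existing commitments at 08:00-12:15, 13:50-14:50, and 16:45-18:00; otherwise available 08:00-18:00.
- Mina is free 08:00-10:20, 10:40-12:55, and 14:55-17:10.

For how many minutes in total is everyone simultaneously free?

85 minutes

Chen free within 08:00–18:00: 12:15–13:50, 14:50–16:45.
Lars ∩ Farrukh: 15:20–17:25.
Lars ∩ Farrukh ∩ Chen: 15:20–16:45.
Lars ∩ Farrukh ∩ Chen ∩ Mina: 15:20–16:45.
Total common minutes: 85.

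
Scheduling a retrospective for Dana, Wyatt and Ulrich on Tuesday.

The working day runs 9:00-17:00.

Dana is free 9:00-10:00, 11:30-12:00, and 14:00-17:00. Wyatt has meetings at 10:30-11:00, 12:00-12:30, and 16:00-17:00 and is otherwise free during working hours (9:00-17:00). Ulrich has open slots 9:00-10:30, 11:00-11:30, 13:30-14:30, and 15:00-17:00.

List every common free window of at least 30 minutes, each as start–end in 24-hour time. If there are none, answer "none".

Wyatt free within 09:00–17:00: 09:00–10:30, 11:00–12:00, 12:30–16:00.
Dana ∩ Wyatt: 09:00–10:00, 11:30–12:00, 14:00–16:00.
Dana ∩ Wyatt ∩ Ulrich: 09:00–10:00, 14:00–14:30, 15:00–16:00.
Windows ≥ 30 min: 09:00–10:00, 14:00–14:30, 15:00–16:00.

09:00–10:00, 14:00–14:30, 15:00–16:00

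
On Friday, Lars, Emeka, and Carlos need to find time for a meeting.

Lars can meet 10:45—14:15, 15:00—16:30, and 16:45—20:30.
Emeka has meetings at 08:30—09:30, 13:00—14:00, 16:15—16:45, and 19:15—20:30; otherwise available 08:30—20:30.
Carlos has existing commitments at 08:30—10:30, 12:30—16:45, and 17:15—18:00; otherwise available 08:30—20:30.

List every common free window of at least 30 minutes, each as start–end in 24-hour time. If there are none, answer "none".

10:45–12:30, 16:45–17:15, 18:00–19:15

Emeka free within 08:30–20:30: 09:30–13:00, 14:00–16:15, 16:45–19:15.
Carlos free within 08:30–20:30: 10:30–12:30, 16:45–17:15, 18:00–20:30.
Lars ∩ Emeka: 10:45–13:00, 14:00–14:15, 15:00–16:15, 16:45–19:15.
Lars ∩ Emeka ∩ Carlos: 10:45–12:30, 16:45–17:15, 18:00–19:15.
Windows ≥ 30 min: 10:45–12:30, 16:45–17:15, 18:00–19:15.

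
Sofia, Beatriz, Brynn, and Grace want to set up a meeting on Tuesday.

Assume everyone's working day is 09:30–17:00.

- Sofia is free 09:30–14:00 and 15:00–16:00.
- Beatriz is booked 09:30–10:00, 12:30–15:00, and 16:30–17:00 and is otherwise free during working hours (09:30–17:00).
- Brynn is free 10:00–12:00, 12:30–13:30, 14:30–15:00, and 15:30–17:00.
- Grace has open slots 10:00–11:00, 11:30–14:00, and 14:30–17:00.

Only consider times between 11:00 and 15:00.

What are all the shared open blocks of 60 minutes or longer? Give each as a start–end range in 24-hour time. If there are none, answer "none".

Beatriz free within 09:30–17:00: 10:00–12:30, 15:00–16:30.
Sofia ∩ Beatriz: 10:00–12:30, 15:00–16:00.
Sofia ∩ Beatriz ∩ Brynn: 10:00–12:00, 15:30–16:00.
Sofia ∩ Beatriz ∩ Brynn ∩ Grace: 10:00–11:00, 11:30–12:00, 15:30–16:00.
Restricted to 11:00–15:00: 11:30–12:00.
Windows ≥ 60 min: (none).

none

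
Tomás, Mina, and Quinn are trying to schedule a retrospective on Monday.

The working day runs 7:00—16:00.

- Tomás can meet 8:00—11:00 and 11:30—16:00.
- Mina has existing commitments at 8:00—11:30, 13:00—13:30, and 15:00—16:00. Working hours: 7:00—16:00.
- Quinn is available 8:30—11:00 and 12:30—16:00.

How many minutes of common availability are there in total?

Mina free within 07:00–16:00: 07:00–08:00, 11:30–13:00, 13:30–15:00.
Tomás ∩ Mina: 11:30–13:00, 13:30–15:00.
Tomás ∩ Mina ∩ Quinn: 12:30–13:00, 13:30–15:00.
Total common minutes: 30 + 90 = 120.

120 minutes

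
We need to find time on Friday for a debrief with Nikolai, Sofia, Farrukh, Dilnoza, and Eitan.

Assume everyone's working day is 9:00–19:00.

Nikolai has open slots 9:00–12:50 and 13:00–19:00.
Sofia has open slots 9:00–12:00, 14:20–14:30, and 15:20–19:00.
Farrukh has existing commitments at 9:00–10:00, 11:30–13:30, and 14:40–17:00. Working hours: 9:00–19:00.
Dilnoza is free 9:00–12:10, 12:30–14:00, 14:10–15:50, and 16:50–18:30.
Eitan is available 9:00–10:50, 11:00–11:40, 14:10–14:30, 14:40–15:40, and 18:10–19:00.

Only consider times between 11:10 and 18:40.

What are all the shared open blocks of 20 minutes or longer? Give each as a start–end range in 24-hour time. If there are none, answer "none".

11:10–11:30, 18:10–18:30

Farrukh free within 09:00–19:00: 10:00–11:30, 13:30–14:40, 17:00–19:00.
Nikolai ∩ Sofia: 09:00–12:00, 14:20–14:30, 15:20–19:00.
Nikolai ∩ Sofia ∩ Farrukh: 10:00–11:30, 14:20–14:30, 17:00–19:00.
Nikolai ∩ Sofia ∩ Farrukh ∩ Dilnoza: 10:00–11:30, 14:20–14:30, 17:00–18:30.
Nikolai ∩ Sofia ∩ Farrukh ∩ Dilnoza ∩ Eitan: 10:00–10:50, 11:00–11:30, 14:20–14:30, 18:10–18:30.
Restricted to 11:10–18:40: 11:10–11:30, 14:20–14:30, 18:10–18:30.
Windows ≥ 20 min: 11:10–11:30, 18:10–18:30.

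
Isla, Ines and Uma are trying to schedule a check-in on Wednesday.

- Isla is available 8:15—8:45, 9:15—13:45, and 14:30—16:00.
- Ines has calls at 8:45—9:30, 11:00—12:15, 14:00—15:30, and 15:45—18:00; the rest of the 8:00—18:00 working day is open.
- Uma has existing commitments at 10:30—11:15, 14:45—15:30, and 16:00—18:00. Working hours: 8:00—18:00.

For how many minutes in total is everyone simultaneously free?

195 minutes

Ines free within 08:00–18:00: 08:00–08:45, 09:30–11:00, 12:15–14:00, 15:30–15:45.
Uma free within 08:00–18:00: 08:00–10:30, 11:15–14:45, 15:30–16:00.
Isla ∩ Ines: 08:15–08:45, 09:30–11:00, 12:15–13:45, 15:30–15:45.
Isla ∩ Ines ∩ Uma: 08:15–08:45, 09:30–10:30, 12:15–13:45, 15:30–15:45.
Total common minutes: 30 + 60 + 90 + 15 = 195.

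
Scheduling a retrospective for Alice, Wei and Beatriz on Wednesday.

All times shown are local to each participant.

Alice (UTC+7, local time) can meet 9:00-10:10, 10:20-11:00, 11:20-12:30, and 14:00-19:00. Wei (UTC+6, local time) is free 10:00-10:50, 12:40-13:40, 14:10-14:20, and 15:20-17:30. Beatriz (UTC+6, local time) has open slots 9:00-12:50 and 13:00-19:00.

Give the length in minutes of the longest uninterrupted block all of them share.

130 minutes

Alice → UTC: 02:00–03:10, 03:20–04:00, 04:20–05:30, 07:00–12:00.
Wei → UTC: 04:00–04:50, 06:40–07:40, 08:10–08:20, 09:20–11:30.
Beatriz → UTC: 03:00–06:50, 07:00–13:00.
Alice ∩ Wei: 04:20–04:50, 07:00–07:40, 08:10–08:20, 09:20–11:30.
Alice ∩ Wei ∩ Beatriz: 04:20–04:50, 07:00–07:40, 08:10–08:20, 09:20–11:30.
Common window lengths: 30, 40, 10, 130 min; longest is 130.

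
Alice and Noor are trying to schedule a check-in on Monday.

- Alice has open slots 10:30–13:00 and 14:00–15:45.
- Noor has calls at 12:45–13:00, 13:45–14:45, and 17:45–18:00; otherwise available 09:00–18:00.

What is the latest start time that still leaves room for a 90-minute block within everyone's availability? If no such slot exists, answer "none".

Noor free within 09:00–18:00: 09:00–12:45, 13:00–13:45, 14:45–17:45.
Alice ∩ Noor: 10:30–12:45, 14:45–15:45.
Windows ≥ 90 min: 10:30–12:45.
Latest start in the last window 10:30–12:45 is 12:45 − 90 min = 11:15.

11:15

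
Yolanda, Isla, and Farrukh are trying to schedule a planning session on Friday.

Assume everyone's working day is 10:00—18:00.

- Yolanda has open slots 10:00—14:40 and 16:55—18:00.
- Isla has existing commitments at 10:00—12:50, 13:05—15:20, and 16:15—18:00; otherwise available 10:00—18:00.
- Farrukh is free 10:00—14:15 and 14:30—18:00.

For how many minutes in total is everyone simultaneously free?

Isla free within 10:00–18:00: 12:50–13:05, 15:20–16:15.
Yolanda ∩ Isla: 12:50–13:05.
Yolanda ∩ Isla ∩ Farrukh: 12:50–13:05.
Total common minutes: 15.

15 minutes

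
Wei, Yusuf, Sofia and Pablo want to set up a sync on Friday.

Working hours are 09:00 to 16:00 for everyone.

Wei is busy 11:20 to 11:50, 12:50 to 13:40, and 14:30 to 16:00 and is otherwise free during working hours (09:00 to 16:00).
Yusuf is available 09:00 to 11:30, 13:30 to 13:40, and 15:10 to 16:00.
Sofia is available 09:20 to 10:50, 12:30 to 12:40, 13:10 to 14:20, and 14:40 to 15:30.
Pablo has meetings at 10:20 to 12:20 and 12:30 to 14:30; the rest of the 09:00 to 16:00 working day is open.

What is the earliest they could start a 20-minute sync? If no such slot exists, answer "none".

Wei free within 09:00–16:00: 09:00–11:20, 11:50–12:50, 13:40–14:30.
Pablo free within 09:00–16:00: 09:00–10:20, 12:20–12:30, 14:30–16:00.
Wei ∩ Yusuf: 09:00–11:20.
Wei ∩ Yusuf ∩ Sofia: 09:20–10:50.
Wei ∩ Yusuf ∩ Sofia ∩ Pablo: 09:20–10:20.
Windows ≥ 20 min: 09:20–10:20.
Earliest such window starts at 09:20.

09:20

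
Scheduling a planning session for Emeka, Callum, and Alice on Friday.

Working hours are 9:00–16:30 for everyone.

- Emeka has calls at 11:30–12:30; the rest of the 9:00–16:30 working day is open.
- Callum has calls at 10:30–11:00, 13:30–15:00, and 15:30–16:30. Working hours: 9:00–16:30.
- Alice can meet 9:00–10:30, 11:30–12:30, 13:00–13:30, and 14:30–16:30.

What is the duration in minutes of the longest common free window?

90 minutes

Emeka free within 09:00–16:30: 09:00–11:30, 12:30–16:30.
Callum free within 09:00–16:30: 09:00–10:30, 11:00–13:30, 15:00–15:30.
Emeka ∩ Callum: 09:00–10:30, 11:00–11:30, 12:30–13:30, 15:00–15:30.
Emeka ∩ Callum ∩ Alice: 09:00–10:30, 13:00–13:30, 15:00–15:30.
Common window lengths: 90, 30, 30 min; longest is 90.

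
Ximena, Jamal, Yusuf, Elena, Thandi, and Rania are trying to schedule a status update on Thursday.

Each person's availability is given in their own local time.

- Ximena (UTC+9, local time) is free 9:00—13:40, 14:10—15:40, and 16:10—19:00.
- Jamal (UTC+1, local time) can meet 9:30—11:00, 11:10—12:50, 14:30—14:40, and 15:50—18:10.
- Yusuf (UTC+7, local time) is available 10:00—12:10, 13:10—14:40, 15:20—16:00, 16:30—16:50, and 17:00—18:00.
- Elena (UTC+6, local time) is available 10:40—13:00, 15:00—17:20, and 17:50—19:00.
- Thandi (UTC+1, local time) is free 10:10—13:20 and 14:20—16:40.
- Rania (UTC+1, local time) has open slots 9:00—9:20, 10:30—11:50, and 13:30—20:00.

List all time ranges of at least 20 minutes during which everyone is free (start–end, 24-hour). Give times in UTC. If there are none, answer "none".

09:30–09:50

Ximena → UTC: 00:00–04:40, 05:10–06:40, 07:10–10:00.
Jamal → UTC: 08:30–10:00, 10:10–11:50, 13:30–13:40, 14:50–17:10.
Yusuf → UTC: 03:00–05:10, 06:10–07:40, 08:20–09:00, 09:30–09:50, 10:00–11:00.
Elena → UTC: 04:40–07:00, 09:00–11:20, 11:50–13:00.
Thandi → UTC: 09:10–12:20, 13:20–15:40.
Rania → UTC: 08:00–08:20, 09:30–10:50, 12:30–19:00.
Ximena ∩ Jamal: 08:30–10:00.
Ximena ∩ Jamal ∩ Yusuf: 08:30–09:00, 09:30–09:50.
Ximena ∩ Jamal ∩ Yusuf ∩ Elena: 09:30–09:50.
Ximena ∩ Jamal ∩ Yusuf ∩ Elena ∩ Thandi: 09:30–09:50.
Ximena ∩ Jamal ∩ Yusuf ∩ Elena ∩ Thandi ∩ Rania: 09:30–09:50.
Windows ≥ 20 min: 09:30–09:50.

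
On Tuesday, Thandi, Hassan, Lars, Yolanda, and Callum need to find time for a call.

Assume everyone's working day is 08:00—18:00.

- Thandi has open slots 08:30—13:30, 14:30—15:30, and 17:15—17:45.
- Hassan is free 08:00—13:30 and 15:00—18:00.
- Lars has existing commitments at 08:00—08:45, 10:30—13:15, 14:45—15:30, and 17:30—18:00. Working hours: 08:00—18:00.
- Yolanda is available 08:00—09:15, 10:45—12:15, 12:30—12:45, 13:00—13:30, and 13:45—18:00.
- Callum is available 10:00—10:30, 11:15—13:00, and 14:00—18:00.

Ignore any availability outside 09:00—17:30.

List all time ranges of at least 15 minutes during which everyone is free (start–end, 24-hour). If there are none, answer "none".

Lars free within 08:00–18:00: 08:45–10:30, 13:15–14:45, 15:30–17:30.
Thandi ∩ Hassan: 08:30–13:30, 15:00–15:30, 17:15–17:45.
Thandi ∩ Hassan ∩ Lars: 08:45–10:30, 13:15–13:30, 17:15–17:30.
Thandi ∩ Hassan ∩ Lars ∩ Yolanda: 08:45–09:15, 13:15–13:30, 17:15–17:30.
Thandi ∩ Hassan ∩ Lars ∩ Yolanda ∩ Callum: 17:15–17:30.
Restricted to 09:00–17:30: 17:15–17:30.
Windows ≥ 15 min: 17:15–17:30.

17:15–17:30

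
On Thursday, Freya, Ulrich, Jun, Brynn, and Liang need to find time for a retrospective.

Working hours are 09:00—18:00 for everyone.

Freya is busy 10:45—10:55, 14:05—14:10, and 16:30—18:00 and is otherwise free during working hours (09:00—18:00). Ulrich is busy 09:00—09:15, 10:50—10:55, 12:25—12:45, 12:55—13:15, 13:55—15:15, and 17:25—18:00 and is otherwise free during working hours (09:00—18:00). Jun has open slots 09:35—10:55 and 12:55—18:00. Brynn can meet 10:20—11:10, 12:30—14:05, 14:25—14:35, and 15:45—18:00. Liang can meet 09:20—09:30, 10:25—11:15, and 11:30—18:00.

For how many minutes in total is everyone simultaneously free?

Freya free within 09:00–18:00: 09:00–10:45, 10:55–14:05, 14:10–16:30.
Ulrich free within 09:00–18:00: 09:15–10:50, 10:55–12:25, 12:45–12:55, 13:15–13:55, 15:15–17:25.
Freya ∩ Ulrich: 09:15–10:45, 10:55–12:25, 12:45–12:55, 13:15–13:55, 15:15–16:30.
Freya ∩ Ulrich ∩ Jun: 09:35–10:45, 13:15–13:55, 15:15–16:30.
Freya ∩ Ulrich ∩ Jun ∩ Brynn: 10:20–10:45, 13:15–13:55, 15:45–16:30.
Freya ∩ Ulrich ∩ Jun ∩ Brynn ∩ Liang: 10:25–10:45, 13:15–13:55, 15:45–16:30.
Total common minutes: 20 + 40 + 45 = 105.

105 minutes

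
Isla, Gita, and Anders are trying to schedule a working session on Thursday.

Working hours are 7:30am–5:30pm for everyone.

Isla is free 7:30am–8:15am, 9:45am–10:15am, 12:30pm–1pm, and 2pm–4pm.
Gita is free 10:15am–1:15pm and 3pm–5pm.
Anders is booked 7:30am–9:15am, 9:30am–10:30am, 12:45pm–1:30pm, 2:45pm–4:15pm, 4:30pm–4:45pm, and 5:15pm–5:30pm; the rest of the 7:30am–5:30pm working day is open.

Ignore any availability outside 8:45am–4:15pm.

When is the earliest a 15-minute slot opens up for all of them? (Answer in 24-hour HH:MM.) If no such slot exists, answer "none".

12:30

Anders free within 07:30–17:30: 09:15–09:30, 10:30–12:45, 13:30–14:45, 16:15–16:30, 16:45–17:15.
Isla ∩ Gita: 12:30–13:00, 15:00–16:00.
Isla ∩ Gita ∩ Anders: 12:30–12:45.
Restricted to 08:45–16:15: 12:30–12:45.
Windows ≥ 15 min: 12:30–12:45.
Earliest such window starts at 12:30.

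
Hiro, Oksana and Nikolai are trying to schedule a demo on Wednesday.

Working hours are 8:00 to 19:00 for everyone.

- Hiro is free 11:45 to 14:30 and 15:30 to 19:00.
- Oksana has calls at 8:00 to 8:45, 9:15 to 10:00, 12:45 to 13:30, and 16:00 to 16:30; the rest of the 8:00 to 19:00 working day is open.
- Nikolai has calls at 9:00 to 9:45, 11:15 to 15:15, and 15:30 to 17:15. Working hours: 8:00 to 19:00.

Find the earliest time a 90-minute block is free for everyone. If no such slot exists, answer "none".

17:15

Oksana free within 08:00–19:00: 08:45–09:15, 10:00–12:45, 13:30–16:00, 16:30–19:00.
Nikolai free within 08:00–19:00: 08:00–09:00, 09:45–11:15, 15:15–15:30, 17:15–19:00.
Hiro ∩ Oksana: 11:45–12:45, 13:30–14:30, 15:30–16:00, 16:30–19:00.
Hiro ∩ Oksana ∩ Nikolai: 17:15–19:00.
Windows ≥ 90 min: 17:15–19:00.
Earliest such window starts at 17:15.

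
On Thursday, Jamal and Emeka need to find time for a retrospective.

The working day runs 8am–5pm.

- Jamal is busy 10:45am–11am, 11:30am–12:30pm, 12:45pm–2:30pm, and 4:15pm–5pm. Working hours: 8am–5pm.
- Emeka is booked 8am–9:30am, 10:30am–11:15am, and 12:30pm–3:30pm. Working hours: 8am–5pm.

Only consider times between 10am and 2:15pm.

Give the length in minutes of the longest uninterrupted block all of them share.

Jamal free within 08:00–17:00: 08:00–10:45, 11:00–11:30, 12:30–12:45, 14:30–16:15.
Emeka free within 08:00–17:00: 09:30–10:30, 11:15–12:30, 15:30–17:00.
Jamal ∩ Emeka: 09:30–10:30, 11:15–11:30, 15:30–16:15.
Restricted to 10:00–14:15: 10:00–10:30, 11:15–11:30.
Common window lengths: 30, 15 min; longest is 30.

30 minutes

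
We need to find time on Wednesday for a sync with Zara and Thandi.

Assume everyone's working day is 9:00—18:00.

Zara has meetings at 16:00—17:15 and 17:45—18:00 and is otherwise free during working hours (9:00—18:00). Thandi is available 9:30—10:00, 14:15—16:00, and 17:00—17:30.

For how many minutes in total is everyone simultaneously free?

Zara free within 09:00–18:00: 09:00–16:00, 17:15–17:45.
Zara ∩ Thandi: 09:30–10:00, 14:15–16:00, 17:15–17:30.
Total common minutes: 30 + 105 + 15 = 150.

150 minutes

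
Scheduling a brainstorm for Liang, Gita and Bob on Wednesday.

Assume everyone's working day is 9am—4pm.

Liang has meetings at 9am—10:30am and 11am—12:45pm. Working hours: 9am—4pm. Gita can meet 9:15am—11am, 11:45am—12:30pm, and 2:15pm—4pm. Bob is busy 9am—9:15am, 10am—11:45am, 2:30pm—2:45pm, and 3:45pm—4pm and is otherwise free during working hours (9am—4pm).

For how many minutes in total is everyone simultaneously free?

Liang free within 09:00–16:00: 10:30–11:00, 12:45–16:00.
Bob free within 09:00–16:00: 09:15–10:00, 11:45–14:30, 14:45–15:45.
Liang ∩ Gita: 10:30–11:00, 14:15–16:00.
Liang ∩ Gita ∩ Bob: 14:15–14:30, 14:45–15:45.
Total common minutes: 15 + 60 = 75.

75 minutes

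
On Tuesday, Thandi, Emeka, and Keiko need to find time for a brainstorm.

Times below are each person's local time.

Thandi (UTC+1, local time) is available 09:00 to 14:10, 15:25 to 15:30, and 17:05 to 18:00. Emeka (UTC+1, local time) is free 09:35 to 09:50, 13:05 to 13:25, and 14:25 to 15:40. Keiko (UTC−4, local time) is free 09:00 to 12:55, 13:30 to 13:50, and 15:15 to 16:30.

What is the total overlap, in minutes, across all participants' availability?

5 minutes

Thandi → UTC: 08:00–13:10, 14:25–14:30, 16:05–17:00.
Emeka → UTC: 08:35–08:50, 12:05–12:25, 13:25–14:40.
Keiko → UTC: 13:00–16:55, 17:30–17:50, 19:15–20:30.
Thandi ∩ Emeka: 08:35–08:50, 12:05–12:25, 14:25–14:30.
Thandi ∩ Emeka ∩ Keiko: 14:25–14:30.
Total common minutes: 5.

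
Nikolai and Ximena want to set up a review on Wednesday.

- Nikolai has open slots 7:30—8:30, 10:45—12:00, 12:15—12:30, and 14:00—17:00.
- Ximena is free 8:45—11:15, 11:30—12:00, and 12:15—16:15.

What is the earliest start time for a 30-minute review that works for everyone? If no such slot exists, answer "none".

Nikolai ∩ Ximena: 10:45–11:15, 11:30–12:00, 12:15–12:30, 14:00–16:15.
Windows ≥ 30 min: 10:45–11:15, 11:30–12:00, 14:00–16:15.
Earliest such window starts at 10:45.

10:45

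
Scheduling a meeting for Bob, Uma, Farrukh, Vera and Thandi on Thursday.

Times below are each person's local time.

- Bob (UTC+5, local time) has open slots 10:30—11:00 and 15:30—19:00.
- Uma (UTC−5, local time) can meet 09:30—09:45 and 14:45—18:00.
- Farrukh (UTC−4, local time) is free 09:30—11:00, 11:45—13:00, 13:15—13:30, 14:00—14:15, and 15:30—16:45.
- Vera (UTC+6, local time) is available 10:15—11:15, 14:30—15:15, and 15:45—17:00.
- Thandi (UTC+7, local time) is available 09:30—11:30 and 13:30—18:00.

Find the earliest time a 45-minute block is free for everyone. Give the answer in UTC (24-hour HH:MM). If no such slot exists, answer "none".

none

Bob → UTC: 05:30–06:00, 10:30–14:00.
Uma → UTC: 14:30–14:45, 19:45–23:00.
Farrukh → UTC: 13:30–15:00, 15:45–17:00, 17:15–17:30, 18:00–18:15, 19:30–20:45.
Vera → UTC: 04:15–05:15, 08:30–09:15, 09:45–11:00.
Thandi → UTC: 02:30–04:30, 06:30–11:00.
Bob ∩ Uma: (none).
Bob ∩ Uma ∩ Farrukh: (none).
Bob ∩ Uma ∩ Farrukh ∩ Vera: (none).
Bob ∩ Uma ∩ Farrukh ∩ Vera ∩ Thandi: (none).
Windows ≥ 45 min: (none).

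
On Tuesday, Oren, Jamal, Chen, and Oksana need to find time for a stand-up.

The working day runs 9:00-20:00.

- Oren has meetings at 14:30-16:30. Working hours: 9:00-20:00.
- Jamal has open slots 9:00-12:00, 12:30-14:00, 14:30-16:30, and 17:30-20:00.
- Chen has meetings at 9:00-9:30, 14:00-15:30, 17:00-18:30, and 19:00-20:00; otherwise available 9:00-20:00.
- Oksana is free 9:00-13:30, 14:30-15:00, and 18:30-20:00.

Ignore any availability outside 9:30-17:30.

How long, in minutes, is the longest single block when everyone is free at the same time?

150 minutes

Oren free within 09:00–20:00: 09:00–14:30, 16:30–20:00.
Chen free within 09:00–20:00: 09:30–14:00, 15:30–17:00, 18:30–19:00.
Oren ∩ Jamal: 09:00–12:00, 12:30–14:00, 17:30–20:00.
Oren ∩ Jamal ∩ Chen: 09:30–12:00, 12:30–14:00, 18:30–19:00.
Oren ∩ Jamal ∩ Chen ∩ Oksana: 09:30–12:00, 12:30–13:30, 18:30–19:00.
Restricted to 09:30–17:30: 09:30–12:00, 12:30–13:30.
Common window lengths: 150, 60 min; longest is 150.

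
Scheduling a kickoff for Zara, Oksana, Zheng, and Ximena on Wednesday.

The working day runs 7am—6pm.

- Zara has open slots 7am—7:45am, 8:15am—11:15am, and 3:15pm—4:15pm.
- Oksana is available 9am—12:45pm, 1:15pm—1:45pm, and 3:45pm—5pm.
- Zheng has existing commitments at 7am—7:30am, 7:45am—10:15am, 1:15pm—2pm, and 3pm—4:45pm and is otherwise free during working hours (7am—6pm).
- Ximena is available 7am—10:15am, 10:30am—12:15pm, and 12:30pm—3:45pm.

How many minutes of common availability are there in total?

Zheng free within 07:00–18:00: 07:30–07:45, 10:15–13:15, 14:00–15:00, 16:45–18:00.
Zara ∩ Oksana: 09:00–11:15, 15:45–16:15.
Zara ∩ Oksana ∩ Zheng: 10:15–11:15.
Zara ∩ Oksana ∩ Zheng ∩ Ximena: 10:30–11:15.
Total common minutes: 45.

45 minutes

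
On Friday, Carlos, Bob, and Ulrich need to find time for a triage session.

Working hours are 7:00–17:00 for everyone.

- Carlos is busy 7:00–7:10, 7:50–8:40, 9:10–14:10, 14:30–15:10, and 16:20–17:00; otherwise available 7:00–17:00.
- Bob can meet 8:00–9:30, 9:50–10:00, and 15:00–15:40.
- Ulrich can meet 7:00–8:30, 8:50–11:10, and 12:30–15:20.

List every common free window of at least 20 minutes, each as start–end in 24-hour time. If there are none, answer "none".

08:50–09:10

Carlos free within 07:00–17:00: 07:10–07:50, 08:40–09:10, 14:10–14:30, 15:10–16:20.
Carlos ∩ Bob: 08:40–09:10, 15:10–15:40.
Carlos ∩ Bob ∩ Ulrich: 08:50–09:10, 15:10–15:20.
Windows ≥ 20 min: 08:50–09:10.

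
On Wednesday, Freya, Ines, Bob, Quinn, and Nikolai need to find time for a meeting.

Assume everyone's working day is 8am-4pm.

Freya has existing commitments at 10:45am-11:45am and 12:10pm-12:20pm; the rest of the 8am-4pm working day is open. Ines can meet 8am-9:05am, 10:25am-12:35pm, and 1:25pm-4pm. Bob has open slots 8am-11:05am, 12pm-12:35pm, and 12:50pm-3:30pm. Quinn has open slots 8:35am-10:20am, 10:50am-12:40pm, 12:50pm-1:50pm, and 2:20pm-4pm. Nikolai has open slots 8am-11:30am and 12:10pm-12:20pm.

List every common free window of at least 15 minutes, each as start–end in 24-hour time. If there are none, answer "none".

08:35–09:05

Freya free within 08:00–16:00: 08:00–10:45, 11:45–12:10, 12:20–16:00.
Freya ∩ Ines: 08:00–09:05, 10:25–10:45, 11:45–12:10, 12:20–12:35, 13:25–16:00.
Freya ∩ Ines ∩ Bob: 08:00–09:05, 10:25–10:45, 12:00–12:10, 12:20–12:35, 13:25–15:30.
Freya ∩ Ines ∩ Bob ∩ Quinn: 08:35–09:05, 12:00–12:10, 12:20–12:35, 13:25–13:50, 14:20–15:30.
Freya ∩ Ines ∩ Bob ∩ Quinn ∩ Nikolai: 08:35–09:05.
Windows ≥ 15 min: 08:35–09:05.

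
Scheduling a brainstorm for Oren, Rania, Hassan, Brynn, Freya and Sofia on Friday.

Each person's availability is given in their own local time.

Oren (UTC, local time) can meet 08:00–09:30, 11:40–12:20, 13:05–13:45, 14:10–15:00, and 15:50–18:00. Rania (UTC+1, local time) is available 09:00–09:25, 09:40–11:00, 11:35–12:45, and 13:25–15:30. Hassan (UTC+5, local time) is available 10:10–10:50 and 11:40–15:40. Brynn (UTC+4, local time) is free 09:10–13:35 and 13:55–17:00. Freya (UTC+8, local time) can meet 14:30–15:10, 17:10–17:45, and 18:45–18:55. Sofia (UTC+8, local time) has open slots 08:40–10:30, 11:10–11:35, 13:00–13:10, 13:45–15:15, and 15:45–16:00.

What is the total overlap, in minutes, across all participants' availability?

Oren → UTC: 08:00–09:30, 11:40–12:20, 13:05–13:45, 14:10–15:00, 15:50–18:00.
Rania → UTC: 08:00–08:25, 08:40–10:00, 10:35–11:45, 12:25–14:30.
Hassan → UTC: 05:10–05:50, 06:40–10:40.
Brynn → UTC: 05:10–09:35, 09:55–13:00.
Freya → UTC: 06:30–07:10, 09:10–09:45, 10:45–10:55.
Sofia → UTC: 00:40–02:30, 03:10–03:35, 05:00–05:10, 05:45–07:15, 07:45–08:00.
Oren ∩ Rania: 08:00–08:25, 08:40–09:30, 11:40–11:45, 13:05–13:45, 14:10–14:30.
Oren ∩ Rania ∩ Hassan: 08:00–08:25, 08:40–09:30.
Oren ∩ Rania ∩ Hassan ∩ Brynn: 08:00–08:25, 08:40–09:30.
Oren ∩ Rania ∩ Hassan ∩ Brynn ∩ Freya: 09:10–09:30.
Oren ∩ Rania ∩ Hassan ∩ Brynn ∩ Freya ∩ Sofia: (none).
Total common minutes: 0.

0 minutes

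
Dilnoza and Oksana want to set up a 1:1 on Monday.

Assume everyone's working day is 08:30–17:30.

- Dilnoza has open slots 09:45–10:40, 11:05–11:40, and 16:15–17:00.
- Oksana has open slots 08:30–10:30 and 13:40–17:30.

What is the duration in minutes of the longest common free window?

45 minutes

Dilnoza ∩ Oksana: 09:45–10:30, 16:15–17:00.
Common window lengths: 45, 45 min; longest is 45.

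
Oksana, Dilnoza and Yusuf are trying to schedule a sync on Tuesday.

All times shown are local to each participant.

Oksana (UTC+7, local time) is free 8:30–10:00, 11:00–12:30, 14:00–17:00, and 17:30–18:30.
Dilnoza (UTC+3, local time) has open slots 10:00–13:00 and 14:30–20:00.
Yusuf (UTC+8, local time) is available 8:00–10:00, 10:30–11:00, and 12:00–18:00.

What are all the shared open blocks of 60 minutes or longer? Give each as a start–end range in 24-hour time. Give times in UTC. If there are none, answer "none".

07:00–10:00

Oksana → UTC: 01:30–03:00, 04:00–05:30, 07:00–10:00, 10:30–11:30.
Dilnoza → UTC: 07:00–10:00, 11:30–17:00.
Yusuf → UTC: 00:00–02:00, 02:30–03:00, 04:00–10:00.
Oksana ∩ Dilnoza: 07:00–10:00.
Oksana ∩ Dilnoza ∩ Yusuf: 07:00–10:00.
Windows ≥ 60 min: 07:00–10:00.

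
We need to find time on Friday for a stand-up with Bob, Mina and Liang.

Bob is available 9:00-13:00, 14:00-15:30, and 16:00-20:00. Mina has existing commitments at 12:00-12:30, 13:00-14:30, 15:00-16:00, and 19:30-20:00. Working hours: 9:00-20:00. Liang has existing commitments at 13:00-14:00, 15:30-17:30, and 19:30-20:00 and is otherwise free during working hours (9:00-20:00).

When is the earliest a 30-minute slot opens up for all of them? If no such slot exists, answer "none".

09:00

Mina free within 09:00–20:00: 09:00–12:00, 12:30–13:00, 14:30–15:00, 16:00–19:30.
Liang free within 09:00–20:00: 09:00–13:00, 14:00–15:30, 17:30–19:30.
Bob ∩ Mina: 09:00–12:00, 12:30–13:00, 14:30–15:00, 16:00–19:30.
Bob ∩ Mina ∩ Liang: 09:00–12:00, 12:30–13:00, 14:30–15:00, 17:30–19:30.
Windows ≥ 30 min: 09:00–12:00, 12:30–13:00, 14:30–15:00, 17:30–19:30.
Earliest such window starts at 09:00.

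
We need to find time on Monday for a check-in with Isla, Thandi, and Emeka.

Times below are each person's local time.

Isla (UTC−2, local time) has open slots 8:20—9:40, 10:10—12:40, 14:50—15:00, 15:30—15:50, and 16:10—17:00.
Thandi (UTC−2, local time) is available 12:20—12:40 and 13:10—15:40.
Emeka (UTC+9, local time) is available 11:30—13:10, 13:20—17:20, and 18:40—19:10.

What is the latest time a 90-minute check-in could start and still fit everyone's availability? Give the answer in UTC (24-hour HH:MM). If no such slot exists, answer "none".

none

Isla → UTC: 10:20–11:40, 12:10–14:40, 16:50–17:00, 17:30–17:50, 18:10–19:00.
Thandi → UTC: 14:20–14:40, 15:10–17:40.
Emeka → UTC: 02:30–04:10, 04:20–08:20, 09:40–10:10.
Isla ∩ Thandi: 14:20–14:40, 16:50–17:00, 17:30–17:40.
Isla ∩ Thandi ∩ Emeka: (none).
Windows ≥ 90 min: (none).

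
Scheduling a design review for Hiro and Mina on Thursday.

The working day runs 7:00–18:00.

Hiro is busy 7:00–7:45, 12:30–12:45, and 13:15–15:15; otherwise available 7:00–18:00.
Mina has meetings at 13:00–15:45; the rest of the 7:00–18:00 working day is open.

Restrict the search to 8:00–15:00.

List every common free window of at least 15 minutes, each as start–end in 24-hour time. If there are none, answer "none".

Hiro free within 07:00–18:00: 07:45–12:30, 12:45–13:15, 15:15–18:00.
Mina free within 07:00–18:00: 07:00–13:00, 15:45–18:00.
Hiro ∩ Mina: 07:45–12:30, 12:45–13:00, 15:45–18:00.
Restricted to 08:00–15:00: 08:00–12:30, 12:45–13:00.
Windows ≥ 15 min: 08:00–12:30, 12:45–13:00.

08:00–12:30, 12:45–13:00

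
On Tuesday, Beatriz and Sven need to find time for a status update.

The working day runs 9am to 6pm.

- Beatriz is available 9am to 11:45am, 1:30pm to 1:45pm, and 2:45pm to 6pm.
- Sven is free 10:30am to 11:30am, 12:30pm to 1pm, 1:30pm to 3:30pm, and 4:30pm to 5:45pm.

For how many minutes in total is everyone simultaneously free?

Beatriz ∩ Sven: 10:30–11:30, 13:30–13:45, 14:45–15:30, 16:30–17:45.
Total common minutes: 60 + 15 + 45 + 75 = 195.

195 minutes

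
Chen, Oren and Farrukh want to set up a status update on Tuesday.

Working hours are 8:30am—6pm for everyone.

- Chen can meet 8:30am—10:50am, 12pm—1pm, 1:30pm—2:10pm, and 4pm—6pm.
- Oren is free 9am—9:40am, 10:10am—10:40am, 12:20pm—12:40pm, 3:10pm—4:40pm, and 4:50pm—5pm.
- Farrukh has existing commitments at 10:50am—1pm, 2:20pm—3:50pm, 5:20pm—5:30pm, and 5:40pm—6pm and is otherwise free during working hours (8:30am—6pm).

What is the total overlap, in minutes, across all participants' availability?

120 minutes

Farrukh free within 08:30–18:00: 08:30–10:50, 13:00–14:20, 15:50–17:20, 17:30–17:40.
Chen ∩ Oren: 09:00–09:40, 10:10–10:40, 12:20–12:40, 16:00–16:40, 16:50–17:00.
Chen ∩ Oren ∩ Farrukh: 09:00–09:40, 10:10–10:40, 16:00–16:40, 16:50–17:00.
Total common minutes: 40 + 30 + 40 + 10 = 120.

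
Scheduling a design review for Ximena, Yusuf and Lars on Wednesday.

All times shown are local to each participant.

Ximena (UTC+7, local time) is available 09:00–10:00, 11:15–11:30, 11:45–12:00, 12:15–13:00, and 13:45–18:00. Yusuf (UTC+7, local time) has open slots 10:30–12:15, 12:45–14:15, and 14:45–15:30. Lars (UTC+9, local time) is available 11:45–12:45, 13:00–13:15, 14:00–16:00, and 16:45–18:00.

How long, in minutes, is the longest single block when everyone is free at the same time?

Ximena → UTC: 02:00–03:00, 04:15–04:30, 04:45–05:00, 05:15–06:00, 06:45–11:00.
Yusuf → UTC: 03:30–05:15, 05:45–07:15, 07:45–08:30.
Lars → UTC: 02:45–03:45, 04:00–04:15, 05:00–07:00, 07:45–09:00.
Ximena ∩ Yusuf: 04:15–04:30, 04:45–05:00, 05:45–06:00, 06:45–07:15, 07:45–08:30.
Ximena ∩ Yusuf ∩ Lars: 05:45–06:00, 06:45–07:00, 07:45–08:30.
Common window lengths: 15, 15, 45 min; longest is 45.

45 minutes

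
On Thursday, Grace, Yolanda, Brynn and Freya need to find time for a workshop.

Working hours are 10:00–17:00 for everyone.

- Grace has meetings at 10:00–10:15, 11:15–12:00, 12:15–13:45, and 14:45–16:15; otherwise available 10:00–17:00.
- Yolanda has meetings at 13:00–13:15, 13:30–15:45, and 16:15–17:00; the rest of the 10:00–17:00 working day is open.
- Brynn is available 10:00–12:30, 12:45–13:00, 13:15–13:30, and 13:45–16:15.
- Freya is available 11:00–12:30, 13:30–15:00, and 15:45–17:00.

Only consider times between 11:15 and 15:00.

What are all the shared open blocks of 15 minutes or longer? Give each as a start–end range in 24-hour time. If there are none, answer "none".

Grace free within 10:00–17:00: 10:15–11:15, 12:00–12:15, 13:45–14:45, 16:15–17:00.
Yolanda free within 10:00–17:00: 10:00–13:00, 13:15–13:30, 15:45–16:15.
Grace ∩ Yolanda: 10:15–11:15, 12:00–12:15.
Grace ∩ Yolanda ∩ Brynn: 10:15–11:15, 12:00–12:15.
Grace ∩ Yolanda ∩ Brynn ∩ Freya: 11:00–11:15, 12:00–12:15.
Restricted to 11:15–15:00: 12:00–12:15.
Windows ≥ 15 min: 12:00–12:15.

12:00–12:15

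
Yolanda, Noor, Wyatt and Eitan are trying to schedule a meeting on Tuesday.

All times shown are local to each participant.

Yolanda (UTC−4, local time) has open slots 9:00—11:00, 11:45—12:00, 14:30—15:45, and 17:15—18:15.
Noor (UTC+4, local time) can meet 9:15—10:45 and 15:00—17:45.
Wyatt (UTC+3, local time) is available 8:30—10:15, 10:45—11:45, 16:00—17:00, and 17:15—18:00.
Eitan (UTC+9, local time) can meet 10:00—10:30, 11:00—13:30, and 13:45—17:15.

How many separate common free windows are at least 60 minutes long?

Yolanda → UTC: 13:00–15:00, 15:45–16:00, 18:30–19:45, 21:15–22:15.
Noor → UTC: 05:15–06:45, 11:00–13:45.
Wyatt → UTC: 05:30–07:15, 07:45–08:45, 13:00–14:00, 14:15–15:00.
Eitan → UTC: 01:00–01:30, 02:00–04:30, 04:45–08:15.
Yolanda ∩ Noor: 13:00–13:45.
Yolanda ∩ Noor ∩ Wyatt: 13:00–13:45.
Yolanda ∩ Noor ∩ Wyatt ∩ Eitan: (none).
Windows ≥ 60 min: (none).
That's 0 windows.

0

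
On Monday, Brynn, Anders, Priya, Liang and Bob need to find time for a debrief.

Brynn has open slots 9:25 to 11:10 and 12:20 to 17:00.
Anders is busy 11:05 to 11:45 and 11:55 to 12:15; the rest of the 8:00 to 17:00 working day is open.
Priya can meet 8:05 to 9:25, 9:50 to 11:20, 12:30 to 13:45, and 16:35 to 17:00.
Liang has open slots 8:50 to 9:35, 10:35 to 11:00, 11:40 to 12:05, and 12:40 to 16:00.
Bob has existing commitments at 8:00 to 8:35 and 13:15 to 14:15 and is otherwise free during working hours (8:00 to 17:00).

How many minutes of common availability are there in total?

60 minutes

Anders free within 08:00–17:00: 08:00–11:05, 11:45–11:55, 12:15–17:00.
Bob free within 08:00–17:00: 08:35–13:15, 14:15–17:00.
Brynn ∩ Anders: 09:25–11:05, 12:20–17:00.
Brynn ∩ Anders ∩ Priya: 09:50–11:05, 12:30–13:45, 16:35–17:00.
Brynn ∩ Anders ∩ Priya ∩ Liang: 10:35–11:00, 12:40–13:45.
Brynn ∩ Anders ∩ Priya ∩ Liang ∩ Bob: 10:35–11:00, 12:40–13:15.
Total common minutes: 25 + 35 = 60.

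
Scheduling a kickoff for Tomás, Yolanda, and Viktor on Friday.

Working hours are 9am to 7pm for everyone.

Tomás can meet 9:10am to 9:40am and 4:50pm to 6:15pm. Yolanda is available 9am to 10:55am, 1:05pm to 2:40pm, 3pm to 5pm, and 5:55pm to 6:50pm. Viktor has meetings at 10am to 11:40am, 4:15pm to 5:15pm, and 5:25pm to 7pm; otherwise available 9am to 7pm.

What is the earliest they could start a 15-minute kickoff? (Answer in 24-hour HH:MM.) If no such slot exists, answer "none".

09:10

Viktor free within 09:00–19:00: 09:00–10:00, 11:40–16:15, 17:15–17:25.
Tomás ∩ Yolanda: 09:10–09:40, 16:50–17:00, 17:55–18:15.
Tomás ∩ Yolanda ∩ Viktor: 09:10–09:40.
Windows ≥ 15 min: 09:10–09:40.
Earliest such window starts at 09:10.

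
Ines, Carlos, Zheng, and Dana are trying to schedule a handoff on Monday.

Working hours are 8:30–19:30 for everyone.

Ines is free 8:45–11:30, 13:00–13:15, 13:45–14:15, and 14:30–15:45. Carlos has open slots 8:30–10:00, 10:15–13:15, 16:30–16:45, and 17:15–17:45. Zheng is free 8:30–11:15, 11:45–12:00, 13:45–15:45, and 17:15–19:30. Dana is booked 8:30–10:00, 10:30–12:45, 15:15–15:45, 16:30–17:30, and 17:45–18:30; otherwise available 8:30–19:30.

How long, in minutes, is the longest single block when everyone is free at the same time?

15 minutes

Dana free within 08:30–19:30: 10:00–10:30, 12:45–15:15, 15:45–16:30, 17:30–17:45, 18:30–19:30.
Ines ∩ Carlos: 08:45–10:00, 10:15–11:30, 13:00–13:15.
Ines ∩ Carlos ∩ Zheng: 08:45–10:00, 10:15–11:15.
Ines ∩ Carlos ∩ Zheng ∩ Dana: 10:15–10:30.
Single common window of 15 minutes.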